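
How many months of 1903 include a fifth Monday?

4

A month has five Mondays exactly when Monday falls within its first (length − 28) days.
Jan: 31 days, starts Thu → 5 of Thu, Fri, Sat
Feb: 28 days, starts Sun → 5 of (none)
Mar: 31 days, starts Sun → 5 of Sun, Mon, Tue ✓
Apr: 30 days, starts Wed → 5 of Wed, Thu
May: 31 days, starts Fri → 5 of Fri, Sat, Sun
Jun: 30 days, starts Mon → 5 of Mon, Tue ✓
Jul: 31 days, starts Wed → 5 of Wed, Thu, Fri
Aug: 31 days, starts Sat → 5 of Sat, Sun, Mon ✓
Sep: 30 days, starts Tue → 5 of Tue, Wed
Oct: 31 days, starts Thu → 5 of Thu, Fri, Sat
Nov: 30 days, starts Sun → 5 of Sun, Mon ✓
Dec: 31 days, starts Tue → 5 of Tue, Wed, Thu
Months with five Mondays: Mar, Jun, Aug, Nov.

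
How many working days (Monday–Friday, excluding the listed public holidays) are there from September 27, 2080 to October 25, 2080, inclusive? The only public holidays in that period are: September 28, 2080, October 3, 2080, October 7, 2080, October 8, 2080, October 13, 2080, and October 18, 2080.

17 working days

September 27, 2080 is a Friday.
The range spans 29 days (inclusive of both endpoints).
29 = 7 × 4 + 1, so there are 4 full weeks plus 1 extra day.
Each full week contributes 5 weekdays (Mon–Fri): 4 × 5 = 20.
The 1 extra day is Fri — 1 of them qualifies.
Total: 20 + 1 = 21.
Holidays: September 28, 2080 (Sat); October 3, 2080 (Thu); October 7, 2080 (Mon); October 8, 2080 (Tue); October 13, 2080 (Sun); October 18, 2080 (Fri).
4 of the 6 holidays fall on weekdays; the rest are weekends and were already excluded.
Business days: 21 − 4 = 17.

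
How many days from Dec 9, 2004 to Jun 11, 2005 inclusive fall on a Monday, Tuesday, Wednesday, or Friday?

105

Dec 9, 2004 is a Thursday.
That's 185 days from start to end, counting both.
185 = 7 × 26 + 3, so there are 26 full weeks plus 3 extra days.
Each full week contributes 4 days from the set (Mon, Tue, Wed, Fri): 26 × 4 = 104.
The 3 extra days are Thu, Fri, Sat — 1 of them qualifies.
Total: 104 + 1 = 105.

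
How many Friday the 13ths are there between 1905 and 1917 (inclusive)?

Friday-the-13ths by year:
1905: Jan, Oct
1906: Apr, Jul
1907: Sep, Dec
1908: Mar, Nov
1909: Aug
1910: May
1911: Jan, Oct
1912: Sep, Dec
1913: Jun
1914: Feb, Mar, Nov
1915: Aug
1916: Oct
1917: Apr, Jul

22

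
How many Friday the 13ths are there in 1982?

1

The 13th falls on a Friday when the month's 13th has weekday Fri.
Jan 13 is Wed; Feb 13 is Sat; Mar 13 is Sat; Apr 13 is Tue; May 13 is Thu; Jun 13 is Sun; Jul 13 is Tue; Aug 13 is Fri ✓; Sep 13 is Mon; Oct 13 is Wed; Nov 13 is Sat; Dec 13 is Mon.
Friday the 13ths: Aug.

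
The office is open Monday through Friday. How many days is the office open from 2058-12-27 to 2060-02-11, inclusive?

294

2058-12-27 is a Friday.
From 2058-12-27 to 2060-02-11 is 412 days inclusive.
412 = 7 × 58 + 6, so there are 58 full weeks plus 6 extra days.
Each full week contributes 5 weekdays (Mon–Fri): 58 × 5 = 290.
The 6 extra days are Friday, Saturday, Sunday, Monday, Tuesday, Wednesday — 4 of them qualify.
Total: 290 + 4 = 294.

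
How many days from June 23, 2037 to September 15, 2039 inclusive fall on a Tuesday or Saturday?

233

June 23, 2037 is a Tuesday.
From June 23, 2037 to September 15, 2039 is 815 days inclusive.
815 = 7 × 116 + 3, so there are 116 full weeks plus 3 extra days.
Each full week contributes 2 days from the set (Tue, Sat): 116 × 2 = 232.
The 3 extra days are Tuesday, Wednesday, Thursday — 1 of them qualifies.
Total: 232 + 1 = 233.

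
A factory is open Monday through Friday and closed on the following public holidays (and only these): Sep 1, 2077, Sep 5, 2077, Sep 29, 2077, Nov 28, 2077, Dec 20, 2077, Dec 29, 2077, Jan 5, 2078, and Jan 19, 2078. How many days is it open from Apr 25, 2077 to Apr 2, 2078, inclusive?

239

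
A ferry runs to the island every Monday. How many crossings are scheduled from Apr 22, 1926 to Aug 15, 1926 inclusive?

16

Apr 22, 1926 is a Thursday.
The range spans 116 days (inclusive of both endpoints).
116 = 7 × 16 + 4, so there are 16 full weeks plus 4 extra days.
Each full week contributes one Monday: 16 so far.
The 4 extra days are Thu, Fri, Sat, Sun — none qualify.
Total: 16 + 0 = 16.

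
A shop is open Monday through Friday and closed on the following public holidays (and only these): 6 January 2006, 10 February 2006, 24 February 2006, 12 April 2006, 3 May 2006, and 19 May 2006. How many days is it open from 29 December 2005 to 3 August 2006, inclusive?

150

29 December 2005 is a Thursday.
From 29 December 2005 to 3 August 2006 is 218 days inclusive.
218 = 7 × 31 + 1, so there are 31 full weeks plus 1 extra day.
Each full week contributes 5 weekdays (Mon–Fri): 31 × 5 = 155.
The 1 extra day is Thursday — 1 of them qualifies.
Total: 155 + 1 = 156.
Holidays: 6 January 2006 (Fri); 10 February 2006 (Fri); 24 February 2006 (Fri); 12 April 2006 (Wed); 3 May 2006 (Wed); 19 May 2006 (Fri).
All 6 holidays fall on weekdays, so subtract 6.
Business days: 156 − 6 = 150.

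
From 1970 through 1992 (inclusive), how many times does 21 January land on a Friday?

Day of week of January 21 in each year:
1970: Wed, 1971: Thu, 1972: Fri ✓, 1973: Sun, 1974: Mon, 1975: Tue, 1976: Wed, 1977: Fri ✓, 1978: Sat, 1979: Sun, 1980: Mon, 1981: Wed, 1982: Thu, 1983: Fri ✓, 1984: Sat, 1985: Mon, 1986: Tue, 1987: Wed, 1988: Thu, 1989: Sat, 1990: Sun, 1991: Mon, 1992: Tue
Fridays: 1972, 1977, 1983.

3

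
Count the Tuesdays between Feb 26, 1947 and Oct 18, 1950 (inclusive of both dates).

190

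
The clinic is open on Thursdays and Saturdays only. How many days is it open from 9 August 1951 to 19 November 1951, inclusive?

30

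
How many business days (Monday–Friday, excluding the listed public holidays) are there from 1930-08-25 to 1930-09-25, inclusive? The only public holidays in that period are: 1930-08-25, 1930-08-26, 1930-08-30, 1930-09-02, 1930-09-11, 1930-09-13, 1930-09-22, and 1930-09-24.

1930-08-25 is a Monday.
The range spans 32 days (inclusive of both endpoints).
32 = 7 × 4 + 4, so there are 4 full weeks plus 4 extra days.
Each full week contributes 5 weekdays (Mon–Fri): 4 × 5 = 20.
The 4 extra days are Monday, Tuesday, Wednesday, Thursday — 4 of them qualify.
Total: 20 + 4 = 24.
Holidays: 1930-08-25 (Mon); 1930-08-26 (Tue); 1930-08-30 (Sat); 1930-09-02 (Tue); 1930-09-11 (Thu); 1930-09-13 (Sat); 1930-09-22 (Mon); 1930-09-24 (Wed).
6 of the 8 holidays fall on weekdays; the rest are weekends and were already excluded.
Business days: 24 − 6 = 18.

18 business days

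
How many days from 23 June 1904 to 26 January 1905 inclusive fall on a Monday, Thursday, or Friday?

94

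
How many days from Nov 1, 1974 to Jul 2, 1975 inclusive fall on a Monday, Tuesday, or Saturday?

Nov 1, 1974 is a Friday.
From Nov 1, 1974 to Jul 2, 1975 is 244 days inclusive.
244 = 7 × 34 + 6, so there are 34 full weeks plus 6 extra days.
Each full week contributes 3 days from the set (Mon, Tue, Sat): 34 × 3 = 102.
The 6 extra days are Fri, Sat, Sun, Mon, Tue, Wed — 3 of them qualify.
Total: 102 + 3 = 105.

105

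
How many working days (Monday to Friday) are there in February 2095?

1 February 2095 is a Tuesday.
The range spans 28 days (inclusive of both endpoints).
28 = 7 × 4, so the span is exactly 4 full weeks.
Each full week contributes 5 weekdays (Mon–Fri): 4 × 5 = 20.
Total: 20.

20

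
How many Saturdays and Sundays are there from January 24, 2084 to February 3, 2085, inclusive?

January 24, 2084 is a Monday.
From January 24, 2084 to February 3, 2085 is 377 days inclusive.
377 = 7 × 53 + 6, so there are 53 full weeks plus 6 extra days.
Each full week contributes 2 weekend days (Sat, Sun): 53 × 2 = 106.
The 6 extra days are Monday, Tuesday, Wednesday, Thursday, Friday, Saturday — 1 of them qualifies.
Total: 106 + 1 = 107.

107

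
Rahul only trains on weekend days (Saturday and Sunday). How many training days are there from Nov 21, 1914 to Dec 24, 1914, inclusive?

Nov 21, 1914 is a Saturday.
From Nov 21, 1914 to Dec 24, 1914 is 34 days inclusive.
34 = 7 × 4 + 6, so there are 4 full weeks plus 6 extra days.
Each full week contributes 2 weekend days (Sat, Sun): 4 × 2 = 8.
The 6 extra days are Saturday, Sunday, Monday, Tuesday, Wednesday, Thursday — 2 of them qualify.
Total: 8 + 2 = 10.

10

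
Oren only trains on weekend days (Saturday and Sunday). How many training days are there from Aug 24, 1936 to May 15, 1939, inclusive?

Aug 24, 1936 is a Monday.
From Aug 24, 1936 to May 15, 1939 is 995 days inclusive.
995 = 7 × 142 + 1, so there are 142 full weeks plus 1 extra day.
Each full week contributes 2 weekend days (Sat, Sun): 142 × 2 = 284.
The 1 extra day is Monday — none qualify.
Total: 284 + 0 = 284.

284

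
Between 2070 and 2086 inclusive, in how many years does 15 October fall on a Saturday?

Day of week of October 15 in each year:
2070: Wed, 2071: Thu, 2072: Sat ✓, 2073: Sun, 2074: Mon, 2075: Tue, 2076: Thu, 2077: Fri, 2078: Sat ✓, 2079: Sun, 2080: Tue, 2081: Wed, 2082: Thu, 2083: Fri, 2084: Sun, 2085: Mon, 2086: Tue
Saturdays: 2072, 2078.

2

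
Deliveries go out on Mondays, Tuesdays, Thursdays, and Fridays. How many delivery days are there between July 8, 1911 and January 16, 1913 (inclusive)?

319

July 8, 1911 is a Saturday.
That's 559 days from start to end, counting both.
559 = 7 × 79 + 6, so there are 79 full weeks plus 6 extra days.
Each full week contributes 4 days from the set (Mon, Tue, Thu, Fri): 79 × 4 = 316.
The 6 extra days are Sat, Sun, Mon, Tue, Wed, Thu — 3 of them qualify.
Total: 316 + 3 = 319.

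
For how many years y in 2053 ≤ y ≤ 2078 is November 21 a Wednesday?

4

Day of week of November 21 in each year:
2053: Fri, 2054: Sat, 2055: Sun, 2056: Tue, 2057: Wed ✓, 2058: Thu, 2059: Fri, 2060: Sun, 2061: Mon, 2062: Tue, 2063: Wed ✓, 2064: Fri, 2065: Sat, 2066: Sun, 2067: Mon, 2068: Wed ✓, 2069: Thu, 2070: Fri, 2071: Sat, 2072: Mon, 2073: Tue, 2074: Wed ✓, 2075: Thu, 2076: Sat, 2077: Sun, 2078: Mon
Wednesdays: 2057, 2063, 2068, 2074.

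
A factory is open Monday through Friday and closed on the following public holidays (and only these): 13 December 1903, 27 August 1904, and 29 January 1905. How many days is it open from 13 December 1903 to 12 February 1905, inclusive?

305 working days

13 December 1903 is a Sunday.
That's 428 days from start to end, counting both.
428 = 7 × 61 + 1, so there are 61 full weeks plus 1 extra day.
Each full week contributes 5 weekdays (Mon–Fri): 61 × 5 = 305.
The 1 extra day is Sunday — none qualify.
Total: 305 + 0 = 305.
Holidays: 13 December 1903 (Sun); 27 August 1904 (Sat); 29 January 1905 (Sun).
None of the 3 holidays fall on a weekday, so nothing to subtract.
Business days: 305 − 0 = 305.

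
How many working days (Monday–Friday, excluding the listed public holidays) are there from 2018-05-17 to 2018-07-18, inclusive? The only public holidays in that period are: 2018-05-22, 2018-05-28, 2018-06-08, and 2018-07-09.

41

2018-05-17 is a Thursday.
From 2018-05-17 to 2018-07-18 is 63 days inclusive.
63 = 7 × 9, so the span is exactly 9 full weeks.
Each full week contributes 5 weekdays (Mon–Fri): 9 × 5 = 45.
Holidays: 2018-05-22 (Tue); 2018-05-28 (Mon); 2018-06-08 (Fri); 2018-07-09 (Mon).
All 4 holidays fall on weekdays, so subtract 4.
Business days: 45 − 4 = 41.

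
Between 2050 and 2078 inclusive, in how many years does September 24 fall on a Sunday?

Day of week of September 24 in each year:
2050: Sat, 2051: Sun ✓, 2052: Tue, 2053: Wed, 2054: Thu, 2055: Fri, 2056: Sun ✓, 2057: Mon, 2058: Tue, 2059: Wed, 2060: Fri, 2061: Sat, 2062: Sun ✓, 2063: Mon, 2064: Wed, 2065: Thu, 2066: Fri, 2067: Sat, 2068: Mon, 2069: Tue, 2070: Wed, 2071: Thu, 2072: Sat, 2073: Sun ✓, 2074: Mon, 2075: Tue, 2076: Thu, 2077: Fri, 2078: Sat
Sundays: 2051, 2056, 2062, 2073.

4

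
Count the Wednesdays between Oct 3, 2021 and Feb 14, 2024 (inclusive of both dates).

Oct 3, 2021 is a Sunday.
From Oct 3, 2021 to Feb 14, 2024 is 865 days inclusive.
865 = 7 × 123 + 4, so there are 123 full weeks plus 4 extra days.
Each full week contributes one Wednesday: 123 so far.
The 4 extra days are Sunday, Monday, Tuesday, Wednesday — 1 of them qualifies.
Total: 123 + 1 = 124.

124 Wednesdays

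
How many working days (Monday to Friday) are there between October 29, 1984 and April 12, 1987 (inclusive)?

October 29, 1984 is a Monday.
From October 29, 1984 to April 12, 1987 is 896 days inclusive.
896 = 7 × 128, so the span is exactly 128 full weeks.
Each full week contributes 5 weekdays (Mon–Fri): 128 × 5 = 640.
Total: 640.

640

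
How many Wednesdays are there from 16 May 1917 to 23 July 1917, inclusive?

10 Wednesdays

16 May 1917 is a Wednesday.
From 16 May 1917 to 23 July 1917 is 69 days inclusive.
69 = 7 × 9 + 6, so there are 9 full weeks plus 6 extra days.
Each full week contributes one Wednesday: 9 so far.
The 6 extra days are Wednesday, Thursday, Friday, Saturday, Sunday, Monday — 1 of them qualifies.
Total: 9 + 1 = 10.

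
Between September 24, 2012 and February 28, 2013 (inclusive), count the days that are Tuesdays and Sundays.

September 24, 2012 is a Monday.
From September 24, 2012 to February 28, 2013 is 158 days inclusive.
158 = 7 × 22 + 4, so there are 22 full weeks plus 4 extra days.
Each full week contributes 2 days from the set (Tue, Sun): 22 × 2 = 44.
The 4 extra days are Mon, Tue, Wed, Thu — 1 of them qualifies.
Total: 44 + 1 = 45.

45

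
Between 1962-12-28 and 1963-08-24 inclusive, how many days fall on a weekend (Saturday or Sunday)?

1962-12-28 is a Friday.
That's 240 days from start to end, counting both.
240 = 7 × 34 + 2, so there are 34 full weeks plus 2 extra days.
Each full week contributes 2 weekend days (Sat, Sun): 34 × 2 = 68.
The 2 extra days are Friday, Saturday — 1 of them qualifies.
Total: 68 + 1 = 69.

69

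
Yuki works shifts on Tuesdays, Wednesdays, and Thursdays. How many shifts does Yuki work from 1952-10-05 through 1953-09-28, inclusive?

153

1952-10-05 is a Sunday.
That's 359 days from start to end, counting both.
359 = 7 × 51 + 2, so there are 51 full weeks plus 2 extra days.
Each full week contributes 3 days from the set (Tue, Wed, Thu): 51 × 3 = 153.
The 2 extra days are Sun, Mon — none qualify.
Total: 153 + 0 = 153.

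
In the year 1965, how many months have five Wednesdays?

A month has five Wednesdays exactly when Wednesday falls within its first (length − 28) days.
Jan: 31 days, starts Fri → 5 of Fri, Sat, Sun
Feb: 28 days, starts Mon → 5 of (none)
Mar: 31 days, starts Mon → 5 of Mon, Tue, Wed ✓
Apr: 30 days, starts Thu → 5 of Thu, Fri
May: 31 days, starts Sat → 5 of Sat, Sun, Mon
Jun: 30 days, starts Tue → 5 of Tue, Wed ✓
Jul: 31 days, starts Thu → 5 of Thu, Fri, Sat
Aug: 31 days, starts Sun → 5 of Sun, Mon, Tue
Sep: 30 days, starts Wed → 5 of Wed, Thu ✓
Oct: 31 days, starts Fri → 5 of Fri, Sat, Sun
Nov: 30 days, starts Mon → 5 of Mon, Tue
Dec: 31 days, starts Wed → 5 of Wed, Thu, Fri ✓
Months with five Wednesdays: Mar, Jun, Sep, Dec.

4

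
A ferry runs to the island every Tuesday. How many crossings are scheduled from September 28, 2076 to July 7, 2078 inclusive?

93 Tuesdays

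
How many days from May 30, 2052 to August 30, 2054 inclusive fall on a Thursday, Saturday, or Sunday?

May 30, 2052 is a Thursday.
The range spans 823 days (inclusive of both endpoints).
823 = 7 × 117 + 4, so there are 117 full weeks plus 4 extra days.
Each full week contributes 3 days from the set (Thu, Sat, Sun): 117 × 3 = 351.
The 4 extra days are Thu, Fri, Sat, Sun — 3 of them qualify.
Total: 351 + 3 = 354.

354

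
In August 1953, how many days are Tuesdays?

4

1 August 1953 is a Saturday.
The range spans 31 days (inclusive of both endpoints).
31 = 7 × 4 + 3, so there are 4 full weeks plus 3 extra days.
Each full week contributes one Tuesday: 4 so far.
The 3 extra days are Saturday, Sunday, Monday — none qualify.
Total: 4 + 0 = 4.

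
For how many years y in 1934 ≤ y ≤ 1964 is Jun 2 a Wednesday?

4

Day of week of June 2 in each year:
1934: Sat, 1935: Sun, 1936: Tue, 1937: Wed ✓, 1938: Thu, 1939: Fri, 1940: Sun, 1941: Mon, 1942: Tue, 1943: Wed ✓, 1944: Fri, 1945: Sat, 1946: Sun, 1947: Mon, 1948: Wed ✓, 1949: Thu, 1950: Fri, 1951: Sat, 1952: Mon, 1953: Tue, 1954: Wed ✓, 1955: Thu, 1956: Sat, 1957: Sun, 1958: Mon, 1959: Tue, 1960: Thu, 1961: Fri, 1962: Sat, 1963: Sun, 1964: Tue
Wednesdays: 1937, 1943, 1948, 1954.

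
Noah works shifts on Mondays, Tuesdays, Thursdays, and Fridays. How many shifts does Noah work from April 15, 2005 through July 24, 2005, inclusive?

April 15, 2005 is a Friday.
From April 15, 2005 to July 24, 2005 is 101 days inclusive.
101 = 7 × 14 + 3, so there are 14 full weeks plus 3 extra days.
Each full week contributes 4 days from the set (Mon, Tue, Thu, Fri): 14 × 4 = 56.
The 3 extra days are Friday, Saturday, Sunday — 1 of them qualifies.
Total: 56 + 1 = 57.

57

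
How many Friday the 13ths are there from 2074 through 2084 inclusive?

Friday-the-13ths by year:
2074: Apr, Jul
2075: Sep, Dec
2076: Mar, Nov
2077: Aug
2078: May
2079: Jan, Oct
2080: Sep, Dec
2081: Jun
2082: Feb, Mar, Nov
2083: Aug
2084: Oct

18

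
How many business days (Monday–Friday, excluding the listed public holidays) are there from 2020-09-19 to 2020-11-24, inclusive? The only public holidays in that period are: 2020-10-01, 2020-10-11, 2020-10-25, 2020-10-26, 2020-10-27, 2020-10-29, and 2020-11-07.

43 business days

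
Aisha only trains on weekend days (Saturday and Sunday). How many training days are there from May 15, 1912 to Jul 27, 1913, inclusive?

126

May 15, 1912 is a Wednesday.
The range spans 439 days (inclusive of both endpoints).
439 = 7 × 62 + 5, so there are 62 full weeks plus 5 extra days.
Each full week contributes 2 weekend days (Sat, Sun): 62 × 2 = 124.
The 5 extra days are Wednesday, Thursday, Friday, Saturday, Sunday — 2 of them qualify.
Total: 124 + 2 = 126.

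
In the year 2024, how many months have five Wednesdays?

A month has five Wednesdays exactly when Wednesday falls within its first (length − 28) days.
Jan: 31 days, starts Mon → 5 of Mon, Tue, Wed ✓
Feb: 29 days, starts Thu → 5 of Thu
Mar: 31 days, starts Fri → 5 of Fri, Sat, Sun
Apr: 30 days, starts Mon → 5 of Mon, Tue
May: 31 days, starts Wed → 5 of Wed, Thu, Fri ✓
Jun: 30 days, starts Sat → 5 of Sat, Sun
Jul: 31 days, starts Mon → 5 of Mon, Tue, Wed ✓
Aug: 31 days, starts Thu → 5 of Thu, Fri, Sat
Sep: 30 days, starts Sun → 5 of Sun, Mon
Oct: 31 days, starts Tue → 5 of Tue, Wed, Thu ✓
Nov: 30 days, starts Fri → 5 of Fri, Sat
Dec: 31 days, starts Sun → 5 of Sun, Mon, Tue
Months with five Wednesdays: Jan, May, Jul, Oct.

4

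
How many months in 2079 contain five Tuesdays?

4

A month has five Tuesdays exactly when Tuesday falls within its first (length − 28) days.
Jan: 31 days, starts Sun → 5 of Sun, Mon, Tue ✓
Feb: 28 days, starts Wed → 5 of (none)
Mar: 31 days, starts Wed → 5 of Wed, Thu, Fri
Apr: 30 days, starts Sat → 5 of Sat, Sun
May: 31 days, starts Mon → 5 of Mon, Tue, Wed ✓
Jun: 30 days, starts Thu → 5 of Thu, Fri
Jul: 31 days, starts Sat → 5 of Sat, Sun, Mon
Aug: 31 days, starts Tue → 5 of Tue, Wed, Thu ✓
Sep: 30 days, starts Fri → 5 of Fri, Sat
Oct: 31 days, starts Sun → 5 of Sun, Mon, Tue ✓
Nov: 30 days, starts Wed → 5 of Wed, Thu
Dec: 31 days, starts Fri → 5 of Fri, Sat, Sun
Months with five Tuesdays: Jan, May, Aug, Oct.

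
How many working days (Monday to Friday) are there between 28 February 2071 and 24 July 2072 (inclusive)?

365

28 February 2071 is a Saturday.
The range spans 513 days (inclusive of both endpoints).
513 = 7 × 73 + 2, so there are 73 full weeks plus 2 extra days.
Each full week contributes 5 weekdays (Mon–Fri): 73 × 5 = 365.
The 2 extra days are Saturday, Sunday — none qualify.
Total: 365 + 0 = 365.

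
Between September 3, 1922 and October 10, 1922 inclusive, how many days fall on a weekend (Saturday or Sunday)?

September 3, 1922 is a Sunday.
The range spans 38 days (inclusive of both endpoints).
38 = 7 × 5 + 3, so there are 5 full weeks plus 3 extra days.
Each full week contributes 2 weekend days (Sat, Sun): 5 × 2 = 10.
The 3 extra days are Sunday, Monday, Tuesday — 1 of them qualifies.
Total: 10 + 1 = 11.

11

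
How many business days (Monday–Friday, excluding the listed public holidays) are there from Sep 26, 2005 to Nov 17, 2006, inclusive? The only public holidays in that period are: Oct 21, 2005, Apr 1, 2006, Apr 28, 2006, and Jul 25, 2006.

Sep 26, 2005 is a Monday.
The range spans 418 days (inclusive of both endpoints).
418 = 7 × 59 + 5, so there are 59 full weeks plus 5 extra days.
Each full week contributes 5 weekdays (Mon–Fri): 59 × 5 = 295.
The 5 extra days are Mon, Tue, Wed, Thu, Fri — 5 of them qualify.
Total: 295 + 5 = 300.
Holidays: Oct 21, 2005 (Fri); Apr 1, 2006 (Sat); Apr 28, 2006 (Fri); Jul 25, 2006 (Tue).
3 of the 4 holidays fall on weekdays; the rest are weekends and were already excluded.
Business days: 300 − 3 = 297.

297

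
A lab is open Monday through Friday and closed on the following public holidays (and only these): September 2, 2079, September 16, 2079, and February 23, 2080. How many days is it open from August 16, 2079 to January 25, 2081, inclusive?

377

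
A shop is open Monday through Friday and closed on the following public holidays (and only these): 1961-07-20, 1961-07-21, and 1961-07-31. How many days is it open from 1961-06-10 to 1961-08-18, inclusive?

1961-06-10 is a Saturday.
That's 70 days from start to end, counting both.
70 = 7 × 10, so the span is exactly 10 full weeks.
Each full week contributes 5 weekdays (Mon–Fri): 10 × 5 = 50.
Total: 50.
Holidays: 1961-07-20 (Thu); 1961-07-21 (Fri); 1961-07-31 (Mon).
All 3 holidays fall on weekdays, so subtract 3.
Business days: 50 − 3 = 47.

47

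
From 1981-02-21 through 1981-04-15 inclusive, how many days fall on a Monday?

1981-02-21 is a Saturday.
The range spans 54 days (inclusive of both endpoints).
54 = 7 × 7 + 5, so there are 7 full weeks plus 5 extra days.
Each full week contributes one Monday: 7 so far.
The 5 extra days are Sat, Sun, Mon, Tue, Wed — 1 of them qualifies.
Total: 7 + 1 = 8.

8 Mondays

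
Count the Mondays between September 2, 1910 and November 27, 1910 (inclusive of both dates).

12

September 2, 1910 is a Friday.
From September 2, 1910 to November 27, 1910 is 87 days inclusive.
87 = 7 × 12 + 3, so there are 12 full weeks plus 3 extra days.
Each full week contributes one Monday: 12 so far.
The 3 extra days are Fri, Sat, Sun — none qualify.
Total: 12 + 0 = 12.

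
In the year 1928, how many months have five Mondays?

A month has five Mondays exactly when Monday falls within its first (length − 28) days.
Jan: 31 days, starts Sun → 5 of Sun, Mon, Tue ✓
Feb: 29 days, starts Wed → 5 of Wed
Mar: 31 days, starts Thu → 5 of Thu, Fri, Sat
Apr: 30 days, starts Sun → 5 of Sun, Mon ✓
May: 31 days, starts Tue → 5 of Tue, Wed, Thu
Jun: 30 days, starts Fri → 5 of Fri, Sat
Jul: 31 days, starts Sun → 5 of Sun, Mon, Tue ✓
Aug: 31 days, starts Wed → 5 of Wed, Thu, Fri
Sep: 30 days, starts Sat → 5 of Sat, Sun
Oct: 31 days, starts Mon → 5 of Mon, Tue, Wed ✓
Nov: 30 days, starts Thu → 5 of Thu, Fri
Dec: 31 days, starts Sat → 5 of Sat, Sun, Mon ✓
Months with five Mondays: Jan, Apr, Jul, Oct, Dec.

5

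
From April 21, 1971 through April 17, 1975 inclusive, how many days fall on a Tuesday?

208

April 21, 1971 is a Wednesday.
From April 21, 1971 to April 17, 1975 is 1458 days inclusive.
1458 = 7 × 208 + 2, so there are 208 full weeks plus 2 extra days.
Each full week contributes one Tuesday: 208 so far.
The 2 extra days are Wednesday, Thursday — none qualify.
Total: 208 + 0 = 208.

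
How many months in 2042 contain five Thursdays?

4

A month has five Thursdays exactly when Thursday falls within its first (length − 28) days.
Jan: 31 days, starts Wed → 5 of Wed, Thu, Fri ✓
Feb: 28 days, starts Sat → 5 of (none)
Mar: 31 days, starts Sat → 5 of Sat, Sun, Mon
Apr: 30 days, starts Tue → 5 of Tue, Wed
May: 31 days, starts Thu → 5 of Thu, Fri, Sat ✓
Jun: 30 days, starts Sun → 5 of Sun, Mon
Jul: 31 days, starts Tue → 5 of Tue, Wed, Thu ✓
Aug: 31 days, starts Fri → 5 of Fri, Sat, Sun
Sep: 30 days, starts Mon → 5 of Mon, Tue
Oct: 31 days, starts Wed → 5 of Wed, Thu, Fri ✓
Nov: 30 days, starts Sat → 5 of Sat, Sun
Dec: 31 days, starts Mon → 5 of Mon, Tue, Wed
Months with five Thursdays: Jan, May, Jul, Oct.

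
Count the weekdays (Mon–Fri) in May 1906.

23 weekdays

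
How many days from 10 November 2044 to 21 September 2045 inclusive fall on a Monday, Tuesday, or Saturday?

10 November 2044 is a Thursday.
The range spans 316 days (inclusive of both endpoints).
316 = 7 × 45 + 1, so there are 45 full weeks plus 1 extra day.
Each full week contributes 3 days from the set (Mon, Tue, Sat): 45 × 3 = 135.
The 1 extra day is Thursday — none qualify.
Total: 135 + 0 = 135.

135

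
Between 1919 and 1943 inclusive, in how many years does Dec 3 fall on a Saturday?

Day of week of December 3 in each year:
1919: Wed, 1920: Fri, 1921: Sat ✓, 1922: Sun, 1923: Mon, 1924: Wed, 1925: Thu, 1926: Fri, 1927: Sat ✓, 1928: Mon, 1929: Tue, 1930: Wed, 1931: Thu, 1932: Sat ✓, 1933: Sun, 1934: Mon, 1935: Tue, 1936: Thu, 1937: Fri, 1938: Sat ✓, 1939: Sun, 1940: Tue, 1941: Wed, 1942: Thu, 1943: Fri
Saturdays: 1921, 1927, 1932, 1938.

4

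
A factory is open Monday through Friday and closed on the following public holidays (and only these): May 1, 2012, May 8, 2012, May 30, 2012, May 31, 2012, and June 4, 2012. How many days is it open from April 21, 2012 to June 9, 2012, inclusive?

April 21, 2012 is a Saturday.
The range spans 50 days (inclusive of both endpoints).
50 = 7 × 7 + 1, so there are 7 full weeks plus 1 extra day.
Each full week contributes 5 weekdays (Mon–Fri): 7 × 5 = 35.
The 1 extra day is Sat — none qualify.
Total: 35 + 0 = 35.
Holidays: May 1, 2012 (Tue); May 8, 2012 (Tue); May 30, 2012 (Wed); May 31, 2012 (Thu); June 4, 2012 (Mon).
All 5 holidays fall on weekdays, so subtract 5.
Business days: 35 − 5 = 30.

30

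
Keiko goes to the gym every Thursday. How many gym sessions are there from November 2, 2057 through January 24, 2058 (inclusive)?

12

November 2, 2057 is a Friday.
The range spans 84 days (inclusive of both endpoints).
84 = 7 × 12, so the span is exactly 12 full weeks.
Each full week contributes one Thursday: 12 so far.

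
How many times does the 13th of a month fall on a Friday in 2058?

2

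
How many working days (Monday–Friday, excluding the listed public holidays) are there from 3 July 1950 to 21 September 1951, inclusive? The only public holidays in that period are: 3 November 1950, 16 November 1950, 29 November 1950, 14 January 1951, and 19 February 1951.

3 July 1950 is a Monday.
That's 446 days from start to end, counting both.
446 = 7 × 63 + 5, so there are 63 full weeks plus 5 extra days.
Each full week contributes 5 weekdays (Mon–Fri): 63 × 5 = 315.
The 5 extra days are Monday, Tuesday, Wednesday, Thursday, Friday — 5 of them qualify.
Total: 315 + 5 = 320.
Holidays: 3 November 1950 (Fri); 16 November 1950 (Thu); 29 November 1950 (Wed); 14 January 1951 (Sun); 19 February 1951 (Mon).
4 of the 5 holidays fall on weekdays; the rest are weekends and were already excluded.
Business days: 320 − 4 = 316.

316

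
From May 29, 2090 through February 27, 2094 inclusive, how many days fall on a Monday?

196 Mondays

May 29, 2090 is a Monday.
That's 1371 days from start to end, counting both.
1371 = 7 × 195 + 6, so there are 195 full weeks plus 6 extra days.
Each full week contributes one Monday: 195 so far.
The 6 extra days are Mon, Tue, Wed, Thu, Fri, Sat — 1 of them qualifies.
Total: 195 + 1 = 196.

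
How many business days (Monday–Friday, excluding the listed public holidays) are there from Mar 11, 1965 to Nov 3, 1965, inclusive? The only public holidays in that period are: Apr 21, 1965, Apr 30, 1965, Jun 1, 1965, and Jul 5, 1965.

Mar 11, 1965 is a Thursday.
The range spans 238 days (inclusive of both endpoints).
238 = 7 × 34, so the span is exactly 34 full weeks.
Each full week contributes 5 weekdays (Mon–Fri): 34 × 5 = 170.
Holidays: Apr 21, 1965 (Wed); Apr 30, 1965 (Fri); Jun 1, 1965 (Tue); Jul 5, 1965 (Mon).
All 4 holidays fall on weekdays, so subtract 4.
Business days: 170 − 4 = 166.

166 business days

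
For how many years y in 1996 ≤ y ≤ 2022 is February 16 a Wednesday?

4

Day of week of February 16 in each year:
1996: Fri, 1997: Sun, 1998: Mon, 1999: Tue, 2000: Wed ✓, 2001: Fri, 2002: Sat, 2003: Sun, 2004: Mon, 2005: Wed ✓, 2006: Thu, 2007: Fri, 2008: Sat, 2009: Mon, 2010: Tue, 2011: Wed ✓, 2012: Thu, 2013: Sat, 2014: Sun, 2015: Mon, 2016: Tue, 2017: Thu, 2018: Fri, 2019: Sat, 2020: Sun, 2021: Tue, 2022: Wed ✓
Wednesdays: 2000, 2005, 2011, 2022.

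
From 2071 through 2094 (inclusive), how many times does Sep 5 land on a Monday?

3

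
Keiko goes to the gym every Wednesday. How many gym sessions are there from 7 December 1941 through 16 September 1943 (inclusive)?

7 December 1941 is a Sunday.
From 7 December 1941 to 16 September 1943 is 649 days inclusive.
649 = 7 × 92 + 5, so there are 92 full weeks plus 5 extra days.
Each full week contributes one Wednesday: 92 so far.
The 5 extra days are Sunday, Monday, Tuesday, Wednesday, Thursday — 1 of them qualifies.
Total: 92 + 1 = 93.

93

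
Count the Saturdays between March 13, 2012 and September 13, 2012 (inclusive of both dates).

March 13, 2012 is a Tuesday.
That's 185 days from start to end, counting both.
185 = 7 × 26 + 3, so there are 26 full weeks plus 3 extra days.
Each full week contributes one Saturday: 26 so far.
The 3 extra days are Tuesday, Wednesday, Thursday — none qualify.
Total: 26 + 0 = 26.

26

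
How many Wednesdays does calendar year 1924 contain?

53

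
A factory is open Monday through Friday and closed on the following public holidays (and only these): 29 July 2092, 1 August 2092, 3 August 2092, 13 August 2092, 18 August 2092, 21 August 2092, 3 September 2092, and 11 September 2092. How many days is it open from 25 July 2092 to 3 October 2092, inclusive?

44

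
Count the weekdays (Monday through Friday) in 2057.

261

2057-01-01 is a Monday.
That's 365 days from start to end, counting both.
365 = 7 × 52 + 1, so there are 52 full weeks plus 1 extra day.
Each full week contributes 5 weekdays (Mon–Fri): 52 × 5 = 260.
The 1 extra day is Mon — 1 of them qualifies.
Total: 260 + 1 = 261.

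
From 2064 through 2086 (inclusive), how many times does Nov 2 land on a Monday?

4

Day of week of November 2 in each year:
2064: Sun, 2065: Mon ✓, 2066: Tue, 2067: Wed, 2068: Fri, 2069: Sat, 2070: Sun, 2071: Mon ✓, 2072: Wed, 2073: Thu, 2074: Fri, 2075: Sat, 2076: Mon ✓, 2077: Tue, 2078: Wed, 2079: Thu, 2080: Sat, 2081: Sun, 2082: Mon ✓, 2083: Tue, 2084: Thu, 2085: Fri, 2086: Sat
Mondays: 2065, 2071, 2076, 2082.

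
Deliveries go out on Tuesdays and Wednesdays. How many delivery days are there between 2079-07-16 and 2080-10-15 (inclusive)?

2079-07-16 is a Sunday.
From 2079-07-16 to 2080-10-15 is 458 days inclusive.
458 = 7 × 65 + 3, so there are 65 full weeks plus 3 extra days.
Each full week contributes 2 days from the set (Tue, Wed): 65 × 2 = 130.
The 3 extra days are Sunday, Monday, Tuesday — 1 of them qualifies.
Total: 130 + 1 = 131.

131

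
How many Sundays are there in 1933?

Jan 1, 1933 is a Sunday.
From Jan 1, 1933 to Dec 31, 1933 is 365 days inclusive.
365 = 7 × 52 + 1, so there are 52 full weeks plus 1 extra day.
Each full week contributes one Sunday: 52 so far.
The 1 extra day is Sun — 1 of them qualifies.
Total: 52 + 1 = 53.

53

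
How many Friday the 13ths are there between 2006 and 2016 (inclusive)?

20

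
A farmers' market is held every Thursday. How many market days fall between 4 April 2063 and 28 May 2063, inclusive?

4 April 2063 is a Wednesday.
From 4 April 2063 to 28 May 2063 is 55 days inclusive.
55 = 7 × 7 + 6, so there are 7 full weeks plus 6 extra days.
Each full week contributes one Thursday: 7 so far.
The 6 extra days are Wed, Thu, Fri, Sat, Sun, Mon — 1 of them qualifies.
Total: 7 + 1 = 8.

8 Thursdays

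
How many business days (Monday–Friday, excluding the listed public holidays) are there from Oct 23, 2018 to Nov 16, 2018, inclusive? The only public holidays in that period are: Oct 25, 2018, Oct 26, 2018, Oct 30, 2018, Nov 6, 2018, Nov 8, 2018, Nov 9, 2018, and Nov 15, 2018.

12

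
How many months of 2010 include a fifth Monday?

4

A month has five Mondays exactly when Monday falls within its first (length − 28) days.
Jan: 31 days, starts Fri → 5 of Fri, Sat, Sun
Feb: 28 days, starts Mon → 5 of (none)
Mar: 31 days, starts Mon → 5 of Mon, Tue, Wed ✓
Apr: 30 days, starts Thu → 5 of Thu, Fri
May: 31 days, starts Sat → 5 of Sat, Sun, Mon ✓
Jun: 30 days, starts Tue → 5 of Tue, Wed
Jul: 31 days, starts Thu → 5 of Thu, Fri, Sat
Aug: 31 days, starts Sun → 5 of Sun, Mon, Tue ✓
Sep: 30 days, starts Wed → 5 of Wed, Thu
Oct: 31 days, starts Fri → 5 of Fri, Sat, Sun
Nov: 30 days, starts Mon → 5 of Mon, Tue ✓
Dec: 31 days, starts Wed → 5 of Wed, Thu, Fri
Months with five Mondays: Mar, May, Aug, Nov.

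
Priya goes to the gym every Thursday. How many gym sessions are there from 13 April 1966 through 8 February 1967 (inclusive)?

13 April 1966 is a Wednesday.
The range spans 302 days (inclusive of both endpoints).
302 = 7 × 43 + 1, so there are 43 full weeks plus 1 extra day.
Each full week contributes one Thursday: 43 so far.
The 1 extra day is Wed — none qualify.
Total: 43 + 0 = 43.

43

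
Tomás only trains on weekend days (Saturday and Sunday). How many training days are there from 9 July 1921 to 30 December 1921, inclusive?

50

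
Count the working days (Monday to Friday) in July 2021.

22 weekdays

Jul 1, 2021 is a Thursday.
That's 31 days from start to end, counting both.
31 = 7 × 4 + 3, so there are 4 full weeks plus 3 extra days.
Each full week contributes 5 weekdays (Mon–Fri): 4 × 5 = 20.
The 3 extra days are Thursday, Friday, Saturday — 2 of them qualify.
Total: 20 + 2 = 22.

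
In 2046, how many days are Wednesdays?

52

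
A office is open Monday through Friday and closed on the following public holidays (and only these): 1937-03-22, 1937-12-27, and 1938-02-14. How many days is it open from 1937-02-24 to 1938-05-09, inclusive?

1937-02-24 is a Wednesday.
The range spans 440 days (inclusive of both endpoints).
440 = 7 × 62 + 6, so there are 62 full weeks plus 6 extra days.
Each full week contributes 5 weekdays (Mon–Fri): 62 × 5 = 310.
The 6 extra days are Wed, Thu, Fri, Sat, Sun, Mon — 4 of them qualify.
Total: 310 + 4 = 314.
Holidays: 1937-03-22 (Mon); 1937-12-27 (Mon); 1938-02-14 (Mon).
All 3 holidays fall on weekdays, so subtract 3.
Business days: 314 − 3 = 311.

311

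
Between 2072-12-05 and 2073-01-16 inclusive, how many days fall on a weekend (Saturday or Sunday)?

12

2072-12-05 is a Monday.
The range spans 43 days (inclusive of both endpoints).
43 = 7 × 6 + 1, so there are 6 full weeks plus 1 extra day.
Each full week contributes 2 weekend days (Sat, Sun): 6 × 2 = 12.
The 1 extra day is Mon — none qualify.
Total: 12 + 0 = 12.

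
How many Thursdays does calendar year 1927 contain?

1927-01-01 is a Saturday.
From 1927-01-01 to 1927-12-31 is 365 days inclusive.
365 = 7 × 52 + 1, so there are 52 full weeks plus 1 extra day.
Each full week contributes one Thursday: 52 so far.
The 1 extra day is Saturday — none qualify.
Total: 52 + 0 = 52.

52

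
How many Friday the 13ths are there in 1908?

2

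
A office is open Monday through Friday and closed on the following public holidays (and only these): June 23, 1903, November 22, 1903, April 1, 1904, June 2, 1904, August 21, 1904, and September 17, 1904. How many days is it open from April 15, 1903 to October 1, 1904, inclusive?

380 working days

April 15, 1903 is a Wednesday.
The range spans 536 days (inclusive of both endpoints).
536 = 7 × 76 + 4, so there are 76 full weeks plus 4 extra days.
Each full week contributes 5 weekdays (Mon–Fri): 76 × 5 = 380.
The 4 extra days are Wed, Thu, Fri, Sat — 3 of them qualify.
Total: 380 + 3 = 383.
Holidays: June 23, 1903 (Tue); November 22, 1903 (Sun); April 1, 1904 (Fri); June 2, 1904 (Thu); August 21, 1904 (Sun); September 17, 1904 (Sat).
3 of the 6 holidays fall on weekdays; the rest are weekends and were already excluded.
Business days: 383 − 3 = 380.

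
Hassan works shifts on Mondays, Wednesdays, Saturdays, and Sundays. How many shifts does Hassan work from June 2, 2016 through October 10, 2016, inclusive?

75

June 2, 2016 is a Thursday.
From June 2, 2016 to October 10, 2016 is 131 days inclusive.
131 = 7 × 18 + 5, so there are 18 full weeks plus 5 extra days.
Each full week contributes 4 days from the set (Mon, Wed, Sat, Sun): 18 × 4 = 72.
The 5 extra days are Thursday, Friday, Saturday, Sunday, Monday — 3 of them qualify.
Total: 72 + 3 = 75.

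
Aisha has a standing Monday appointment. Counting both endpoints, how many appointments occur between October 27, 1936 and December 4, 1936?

5

October 27, 1936 is a Tuesday.
That's 39 days from start to end, counting both.
39 = 7 × 5 + 4, so there are 5 full weeks plus 4 extra days.
Each full week contributes one Monday: 5 so far.
The 4 extra days are Tue, Wed, Thu, Fri — none qualify.
Total: 5 + 0 = 5.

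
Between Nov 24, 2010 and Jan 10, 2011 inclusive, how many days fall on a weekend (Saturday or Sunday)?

14

Nov 24, 2010 is a Wednesday.
That's 48 days from start to end, counting both.
48 = 7 × 6 + 6, so there are 6 full weeks plus 6 extra days.
Each full week contributes 2 weekend days (Sat, Sun): 6 × 2 = 12.
The 6 extra days are Wed, Thu, Fri, Sat, Sun, Mon — 2 of them qualify.
Total: 12 + 2 = 14.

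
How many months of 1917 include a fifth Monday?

A month has five Mondays exactly when Monday falls within its first (length − 28) days.
Jan: 31 days, starts Mon → 5 of Mon, Tue, Wed ✓
Feb: 28 days, starts Thu → 5 of (none)
Mar: 31 days, starts Thu → 5 of Thu, Fri, Sat
Apr: 30 days, starts Sun → 5 of Sun, Mon ✓
May: 31 days, starts Tue → 5 of Tue, Wed, Thu
Jun: 30 days, starts Fri → 5 of Fri, Sat
Jul: 31 days, starts Sun → 5 of Sun, Mon, Tue ✓
Aug: 31 days, starts Wed → 5 of Wed, Thu, Fri
Sep: 30 days, starts Sat → 5 of Sat, Sun
Oct: 31 days, starts Mon → 5 of Mon, Tue, Wed ✓
Nov: 30 days, starts Thu → 5 of Thu, Fri
Dec: 31 days, starts Sat → 5 of Sat, Sun, Mon ✓
Months with five Mondays: Jan, Apr, Jul, Oct, Dec.

5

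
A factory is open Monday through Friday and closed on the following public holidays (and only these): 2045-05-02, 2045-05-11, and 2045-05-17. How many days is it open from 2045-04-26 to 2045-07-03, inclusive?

46

2045-04-26 is a Wednesday.
The range spans 69 days (inclusive of both endpoints).
69 = 7 × 9 + 6, so there are 9 full weeks plus 6 extra days.
Each full week contributes 5 weekdays (Mon–Fri): 9 × 5 = 45.
The 6 extra days are Wed, Thu, Fri, Sat, Sun, Mon — 4 of them qualify.
Total: 45 + 4 = 49.
Holidays: 2045-05-02 (Tue); 2045-05-11 (Thu); 2045-05-17 (Wed).
All 3 holidays fall on weekdays, so subtract 3.
Business days: 49 − 3 = 46.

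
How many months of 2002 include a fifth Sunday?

A month has five Sundays exactly when Sunday falls within its first (length − 28) days.
Jan: 31 days, starts Tue → 5 of Tue, Wed, Thu
Feb: 28 days, starts Fri → 5 of (none)
Mar: 31 days, starts Fri → 5 of Fri, Sat, Sun ✓
Apr: 30 days, starts Mon → 5 of Mon, Tue
May: 31 days, starts Wed → 5 of Wed, Thu, Fri
Jun: 30 days, starts Sat → 5 of Sat, Sun ✓
Jul: 31 days, starts Mon → 5 of Mon, Tue, Wed
Aug: 31 days, starts Thu → 5 of Thu, Fri, Sat
Sep: 30 days, starts Sun → 5 of Sun, Mon ✓
Oct: 31 days, starts Tue → 5 of Tue, Wed, Thu
Nov: 30 days, starts Fri → 5 of Fri, Sat
Dec: 31 days, starts Sun → 5 of Sun, Mon, Tue ✓
Months with five Sundays: Mar, Jun, Sep, Dec.

4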